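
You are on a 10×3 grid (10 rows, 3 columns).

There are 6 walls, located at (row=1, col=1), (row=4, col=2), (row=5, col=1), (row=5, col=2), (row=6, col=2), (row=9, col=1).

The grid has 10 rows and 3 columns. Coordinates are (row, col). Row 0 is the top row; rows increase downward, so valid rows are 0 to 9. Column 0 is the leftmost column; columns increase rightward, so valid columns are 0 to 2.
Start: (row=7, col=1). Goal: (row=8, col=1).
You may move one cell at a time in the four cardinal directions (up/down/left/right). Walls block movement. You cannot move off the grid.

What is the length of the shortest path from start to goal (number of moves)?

Answer: Shortest path length: 1

Derivation:
BFS from (row=7, col=1) until reaching (row=8, col=1):
  Distance 0: (row=7, col=1)
  Distance 1: (row=6, col=1), (row=7, col=0), (row=7, col=2), (row=8, col=1)  <- goal reached here
One shortest path (1 moves): (row=7, col=1) -> (row=8, col=1)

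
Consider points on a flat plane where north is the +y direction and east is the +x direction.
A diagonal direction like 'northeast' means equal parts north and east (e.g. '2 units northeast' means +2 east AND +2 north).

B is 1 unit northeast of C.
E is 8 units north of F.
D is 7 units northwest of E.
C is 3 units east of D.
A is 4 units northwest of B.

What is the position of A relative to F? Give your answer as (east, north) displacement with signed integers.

Answer: A is at (east=-7, north=20) relative to F.

Derivation:
Place F at the origin (east=0, north=0).
  E is 8 units north of F: delta (east=+0, north=+8); E at (east=0, north=8).
  D is 7 units northwest of E: delta (east=-7, north=+7); D at (east=-7, north=15).
  C is 3 units east of D: delta (east=+3, north=+0); C at (east=-4, north=15).
  B is 1 unit northeast of C: delta (east=+1, north=+1); B at (east=-3, north=16).
  A is 4 units northwest of B: delta (east=-4, north=+4); A at (east=-7, north=20).
Therefore A relative to F: (east=-7, north=20).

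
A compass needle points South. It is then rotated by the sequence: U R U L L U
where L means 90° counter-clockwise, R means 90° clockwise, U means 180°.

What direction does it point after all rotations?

Answer: Final heading: West

Derivation:
Start: South
  U (U-turn (180°)) -> North
  R (right (90° clockwise)) -> East
  U (U-turn (180°)) -> West
  L (left (90° counter-clockwise)) -> South
  L (left (90° counter-clockwise)) -> East
  U (U-turn (180°)) -> West
Final: West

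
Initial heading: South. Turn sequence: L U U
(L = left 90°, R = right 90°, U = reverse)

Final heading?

Answer: Final heading: East

Derivation:
Start: South
  L (left (90° counter-clockwise)) -> East
  U (U-turn (180°)) -> West
  U (U-turn (180°)) -> East
Final: East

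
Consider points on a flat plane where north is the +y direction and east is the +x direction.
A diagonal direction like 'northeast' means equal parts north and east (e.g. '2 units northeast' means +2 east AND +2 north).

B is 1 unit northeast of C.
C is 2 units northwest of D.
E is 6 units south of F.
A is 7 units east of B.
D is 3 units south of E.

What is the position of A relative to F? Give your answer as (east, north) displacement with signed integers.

Place F at the origin (east=0, north=0).
  E is 6 units south of F: delta (east=+0, north=-6); E at (east=0, north=-6).
  D is 3 units south of E: delta (east=+0, north=-3); D at (east=0, north=-9).
  C is 2 units northwest of D: delta (east=-2, north=+2); C at (east=-2, north=-7).
  B is 1 unit northeast of C: delta (east=+1, north=+1); B at (east=-1, north=-6).
  A is 7 units east of B: delta (east=+7, north=+0); A at (east=6, north=-6).
Therefore A relative to F: (east=6, north=-6).

Answer: A is at (east=6, north=-6) relative to F.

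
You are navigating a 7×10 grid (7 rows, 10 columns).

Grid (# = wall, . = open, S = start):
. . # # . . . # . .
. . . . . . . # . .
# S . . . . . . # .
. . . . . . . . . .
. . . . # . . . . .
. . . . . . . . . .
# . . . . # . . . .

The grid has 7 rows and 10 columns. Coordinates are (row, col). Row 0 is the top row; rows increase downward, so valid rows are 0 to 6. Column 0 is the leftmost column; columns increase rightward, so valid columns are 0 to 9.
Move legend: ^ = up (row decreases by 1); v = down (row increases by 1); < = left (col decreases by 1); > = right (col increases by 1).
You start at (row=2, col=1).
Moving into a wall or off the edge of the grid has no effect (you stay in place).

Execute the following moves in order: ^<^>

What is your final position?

Answer: Final position: (row=0, col=1)

Derivation:
Start: (row=2, col=1)
  ^ (up): (row=2, col=1) -> (row=1, col=1)
  < (left): (row=1, col=1) -> (row=1, col=0)
  ^ (up): (row=1, col=0) -> (row=0, col=0)
  > (right): (row=0, col=0) -> (row=0, col=1)
Final: (row=0, col=1)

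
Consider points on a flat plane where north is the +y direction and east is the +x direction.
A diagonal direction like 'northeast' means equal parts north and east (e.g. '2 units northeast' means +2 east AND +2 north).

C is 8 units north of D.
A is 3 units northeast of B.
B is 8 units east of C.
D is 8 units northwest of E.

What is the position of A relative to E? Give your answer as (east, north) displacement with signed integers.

Place E at the origin (east=0, north=0).
  D is 8 units northwest of E: delta (east=-8, north=+8); D at (east=-8, north=8).
  C is 8 units north of D: delta (east=+0, north=+8); C at (east=-8, north=16).
  B is 8 units east of C: delta (east=+8, north=+0); B at (east=0, north=16).
  A is 3 units northeast of B: delta (east=+3, north=+3); A at (east=3, north=19).
Therefore A relative to E: (east=3, north=19).

Answer: A is at (east=3, north=19) relative to E.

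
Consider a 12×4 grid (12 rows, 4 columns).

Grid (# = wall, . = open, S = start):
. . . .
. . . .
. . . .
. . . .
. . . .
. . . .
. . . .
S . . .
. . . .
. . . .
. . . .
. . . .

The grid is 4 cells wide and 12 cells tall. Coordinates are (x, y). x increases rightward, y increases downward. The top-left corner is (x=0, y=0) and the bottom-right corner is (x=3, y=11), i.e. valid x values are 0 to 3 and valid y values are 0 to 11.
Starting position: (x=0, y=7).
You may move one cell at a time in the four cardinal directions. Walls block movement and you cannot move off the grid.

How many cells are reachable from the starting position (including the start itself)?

Answer: Reachable cells: 48

Derivation:
BFS flood-fill from (x=0, y=7):
  Distance 0: (x=0, y=7)
  Distance 1: (x=0, y=6), (x=1, y=7), (x=0, y=8)
  Distance 2: (x=0, y=5), (x=1, y=6), (x=2, y=7), (x=1, y=8), (x=0, y=9)
  Distance 3: (x=0, y=4), (x=1, y=5), (x=2, y=6), (x=3, y=7), (x=2, y=8), (x=1, y=9), (x=0, y=10)
  Distance 4: (x=0, y=3), (x=1, y=4), (x=2, y=5), (x=3, y=6), (x=3, y=8), (x=2, y=9), (x=1, y=10), (x=0, y=11)
  Distance 5: (x=0, y=2), (x=1, y=3), (x=2, y=4), (x=3, y=5), (x=3, y=9), (x=2, y=10), (x=1, y=11)
  Distance 6: (x=0, y=1), (x=1, y=2), (x=2, y=3), (x=3, y=4), (x=3, y=10), (x=2, y=11)
  Distance 7: (x=0, y=0), (x=1, y=1), (x=2, y=2), (x=3, y=3), (x=3, y=11)
  Distance 8: (x=1, y=0), (x=2, y=1), (x=3, y=2)
  Distance 9: (x=2, y=0), (x=3, y=1)
  Distance 10: (x=3, y=0)
Total reachable: 48 (grid has 48 open cells total)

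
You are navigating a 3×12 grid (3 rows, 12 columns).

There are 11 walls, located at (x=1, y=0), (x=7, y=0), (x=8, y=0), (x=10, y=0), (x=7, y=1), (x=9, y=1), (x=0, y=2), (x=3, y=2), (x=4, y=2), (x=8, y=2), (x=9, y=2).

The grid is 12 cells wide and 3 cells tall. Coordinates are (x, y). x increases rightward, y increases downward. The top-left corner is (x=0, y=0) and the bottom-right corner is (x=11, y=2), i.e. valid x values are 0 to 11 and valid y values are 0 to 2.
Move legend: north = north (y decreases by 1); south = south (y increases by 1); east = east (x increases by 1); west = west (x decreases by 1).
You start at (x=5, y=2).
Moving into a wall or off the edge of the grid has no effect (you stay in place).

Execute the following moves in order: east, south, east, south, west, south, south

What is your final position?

Start: (x=5, y=2)
  east (east): (x=5, y=2) -> (x=6, y=2)
  south (south): blocked, stay at (x=6, y=2)
  east (east): (x=6, y=2) -> (x=7, y=2)
  south (south): blocked, stay at (x=7, y=2)
  west (west): (x=7, y=2) -> (x=6, y=2)
  south (south): blocked, stay at (x=6, y=2)
  south (south): blocked, stay at (x=6, y=2)
Final: (x=6, y=2)

Answer: Final position: (x=6, y=2)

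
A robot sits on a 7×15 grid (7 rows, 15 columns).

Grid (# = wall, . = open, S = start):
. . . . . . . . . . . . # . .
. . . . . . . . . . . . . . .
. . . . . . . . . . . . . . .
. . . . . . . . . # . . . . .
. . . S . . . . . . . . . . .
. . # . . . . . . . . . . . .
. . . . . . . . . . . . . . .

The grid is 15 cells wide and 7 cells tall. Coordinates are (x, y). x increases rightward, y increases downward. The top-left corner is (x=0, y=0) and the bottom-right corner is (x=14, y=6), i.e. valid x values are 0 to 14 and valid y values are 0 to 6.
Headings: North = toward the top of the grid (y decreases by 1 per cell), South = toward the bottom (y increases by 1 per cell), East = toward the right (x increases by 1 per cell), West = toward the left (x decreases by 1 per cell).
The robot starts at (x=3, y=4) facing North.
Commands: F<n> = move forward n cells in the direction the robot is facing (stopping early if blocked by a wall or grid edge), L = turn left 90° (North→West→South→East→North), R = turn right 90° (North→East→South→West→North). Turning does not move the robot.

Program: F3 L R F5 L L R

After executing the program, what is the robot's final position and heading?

Answer: Final position: (x=3, y=0), facing West

Derivation:
Start: (x=3, y=4), facing North
  F3: move forward 3, now at (x=3, y=1)
  L: turn left, now facing West
  R: turn right, now facing North
  F5: move forward 1/5 (blocked), now at (x=3, y=0)
  L: turn left, now facing West
  L: turn left, now facing South
  R: turn right, now facing West
Final: (x=3, y=0), facing West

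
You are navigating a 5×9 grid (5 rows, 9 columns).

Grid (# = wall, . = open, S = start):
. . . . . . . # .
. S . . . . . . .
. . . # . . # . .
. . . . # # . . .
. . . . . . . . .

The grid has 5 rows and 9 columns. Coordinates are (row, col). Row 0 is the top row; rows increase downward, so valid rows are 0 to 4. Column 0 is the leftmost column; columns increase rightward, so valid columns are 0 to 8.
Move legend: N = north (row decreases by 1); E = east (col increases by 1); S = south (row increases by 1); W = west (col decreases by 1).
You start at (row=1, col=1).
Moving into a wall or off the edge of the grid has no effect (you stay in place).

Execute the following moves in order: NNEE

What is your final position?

Start: (row=1, col=1)
  N (north): (row=1, col=1) -> (row=0, col=1)
  N (north): blocked, stay at (row=0, col=1)
  E (east): (row=0, col=1) -> (row=0, col=2)
  E (east): (row=0, col=2) -> (row=0, col=3)
Final: (row=0, col=3)

Answer: Final position: (row=0, col=3)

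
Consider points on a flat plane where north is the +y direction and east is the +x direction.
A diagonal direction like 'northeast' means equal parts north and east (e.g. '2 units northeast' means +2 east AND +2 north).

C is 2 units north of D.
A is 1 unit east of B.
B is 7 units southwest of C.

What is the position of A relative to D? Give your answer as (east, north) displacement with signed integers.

Place D at the origin (east=0, north=0).
  C is 2 units north of D: delta (east=+0, north=+2); C at (east=0, north=2).
  B is 7 units southwest of C: delta (east=-7, north=-7); B at (east=-7, north=-5).
  A is 1 unit east of B: delta (east=+1, north=+0); A at (east=-6, north=-5).
Therefore A relative to D: (east=-6, north=-5).

Answer: A is at (east=-6, north=-5) relative to D.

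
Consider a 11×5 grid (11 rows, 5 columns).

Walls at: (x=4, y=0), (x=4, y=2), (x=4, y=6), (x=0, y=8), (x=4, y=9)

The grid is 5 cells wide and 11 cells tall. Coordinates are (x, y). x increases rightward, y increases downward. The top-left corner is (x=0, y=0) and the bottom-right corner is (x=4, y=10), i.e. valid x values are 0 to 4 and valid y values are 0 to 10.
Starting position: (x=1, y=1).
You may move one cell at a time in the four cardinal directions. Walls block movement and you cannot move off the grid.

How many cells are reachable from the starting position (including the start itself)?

BFS flood-fill from (x=1, y=1):
  Distance 0: (x=1, y=1)
  Distance 1: (x=1, y=0), (x=0, y=1), (x=2, y=1), (x=1, y=2)
  Distance 2: (x=0, y=0), (x=2, y=0), (x=3, y=1), (x=0, y=2), (x=2, y=2), (x=1, y=3)
  Distance 3: (x=3, y=0), (x=4, y=1), (x=3, y=2), (x=0, y=3), (x=2, y=3), (x=1, y=4)
  Distance 4: (x=3, y=3), (x=0, y=4), (x=2, y=4), (x=1, y=5)
  Distance 5: (x=4, y=3), (x=3, y=4), (x=0, y=5), (x=2, y=5), (x=1, y=6)
  Distance 6: (x=4, y=4), (x=3, y=5), (x=0, y=6), (x=2, y=6), (x=1, y=7)
  Distance 7: (x=4, y=5), (x=3, y=6), (x=0, y=7), (x=2, y=7), (x=1, y=8)
  Distance 8: (x=3, y=7), (x=2, y=8), (x=1, y=9)
  Distance 9: (x=4, y=7), (x=3, y=8), (x=0, y=9), (x=2, y=9), (x=1, y=10)
  Distance 10: (x=4, y=8), (x=3, y=9), (x=0, y=10), (x=2, y=10)
  Distance 11: (x=3, y=10)
  Distance 12: (x=4, y=10)
Total reachable: 50 (grid has 50 open cells total)

Answer: Reachable cells: 50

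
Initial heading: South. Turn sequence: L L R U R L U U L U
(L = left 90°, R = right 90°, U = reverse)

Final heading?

Start: South
  L (left (90° counter-clockwise)) -> East
  L (left (90° counter-clockwise)) -> North
  R (right (90° clockwise)) -> East
  U (U-turn (180°)) -> West
  R (right (90° clockwise)) -> North
  L (left (90° counter-clockwise)) -> West
  U (U-turn (180°)) -> East
  U (U-turn (180°)) -> West
  L (left (90° counter-clockwise)) -> South
  U (U-turn (180°)) -> North
Final: North

Answer: Final heading: North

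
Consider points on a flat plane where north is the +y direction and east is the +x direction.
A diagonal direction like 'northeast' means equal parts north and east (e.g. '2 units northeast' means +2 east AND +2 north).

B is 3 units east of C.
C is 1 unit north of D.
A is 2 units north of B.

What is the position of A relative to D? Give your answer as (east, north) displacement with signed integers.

Answer: A is at (east=3, north=3) relative to D.

Derivation:
Place D at the origin (east=0, north=0).
  C is 1 unit north of D: delta (east=+0, north=+1); C at (east=0, north=1).
  B is 3 units east of C: delta (east=+3, north=+0); B at (east=3, north=1).
  A is 2 units north of B: delta (east=+0, north=+2); A at (east=3, north=3).
Therefore A relative to D: (east=3, north=3).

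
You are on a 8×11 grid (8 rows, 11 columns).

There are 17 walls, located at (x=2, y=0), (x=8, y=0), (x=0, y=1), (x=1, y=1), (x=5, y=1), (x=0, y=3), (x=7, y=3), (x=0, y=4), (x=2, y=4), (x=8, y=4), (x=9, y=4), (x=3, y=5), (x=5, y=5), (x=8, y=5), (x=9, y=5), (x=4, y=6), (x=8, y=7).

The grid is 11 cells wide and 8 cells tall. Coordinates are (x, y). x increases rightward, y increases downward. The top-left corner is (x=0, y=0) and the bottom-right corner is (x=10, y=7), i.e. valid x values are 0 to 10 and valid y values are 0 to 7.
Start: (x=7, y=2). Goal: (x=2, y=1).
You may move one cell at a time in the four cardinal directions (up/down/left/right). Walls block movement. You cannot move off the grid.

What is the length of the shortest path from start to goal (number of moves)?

Answer: Shortest path length: 6

Derivation:
BFS from (x=7, y=2) until reaching (x=2, y=1):
  Distance 0: (x=7, y=2)
  Distance 1: (x=7, y=1), (x=6, y=2), (x=8, y=2)
  Distance 2: (x=7, y=0), (x=6, y=1), (x=8, y=1), (x=5, y=2), (x=9, y=2), (x=6, y=3), (x=8, y=3)
  Distance 3: (x=6, y=0), (x=9, y=1), (x=4, y=2), (x=10, y=2), (x=5, y=3), (x=9, y=3), (x=6, y=4)
  Distance 4: (x=5, y=0), (x=9, y=0), (x=4, y=1), (x=10, y=1), (x=3, y=2), (x=4, y=3), (x=10, y=3), (x=5, y=4), (x=7, y=4), (x=6, y=5)
  Distance 5: (x=4, y=0), (x=10, y=0), (x=3, y=1), (x=2, y=2), (x=3, y=3), (x=4, y=4), (x=10, y=4), (x=7, y=5), (x=6, y=6)
  Distance 6: (x=3, y=0), (x=2, y=1), (x=1, y=2), (x=2, y=3), (x=3, y=4), (x=4, y=5), (x=10, y=5), (x=5, y=6), (x=7, y=6), (x=6, y=7)  <- goal reached here
One shortest path (6 moves): (x=7, y=2) -> (x=6, y=2) -> (x=5, y=2) -> (x=4, y=2) -> (x=3, y=2) -> (x=2, y=2) -> (x=2, y=1)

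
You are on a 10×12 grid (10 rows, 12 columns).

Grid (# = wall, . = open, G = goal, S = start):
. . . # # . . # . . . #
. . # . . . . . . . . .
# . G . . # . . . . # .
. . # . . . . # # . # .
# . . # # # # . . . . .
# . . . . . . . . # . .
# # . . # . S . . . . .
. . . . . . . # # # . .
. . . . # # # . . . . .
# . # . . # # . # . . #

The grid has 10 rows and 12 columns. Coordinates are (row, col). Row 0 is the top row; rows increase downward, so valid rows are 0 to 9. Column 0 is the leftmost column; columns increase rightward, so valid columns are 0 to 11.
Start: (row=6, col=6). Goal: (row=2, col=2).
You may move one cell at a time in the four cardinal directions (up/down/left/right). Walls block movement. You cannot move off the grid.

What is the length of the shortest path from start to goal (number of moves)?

Answer: Shortest path length: 10

Derivation:
BFS from (row=6, col=6) until reaching (row=2, col=2):
  Distance 0: (row=6, col=6)
  Distance 1: (row=5, col=6), (row=6, col=5), (row=6, col=7), (row=7, col=6)
  Distance 2: (row=5, col=5), (row=5, col=7), (row=6, col=8), (row=7, col=5)
  Distance 3: (row=4, col=7), (row=5, col=4), (row=5, col=8), (row=6, col=9), (row=7, col=4)
  Distance 4: (row=4, col=8), (row=5, col=3), (row=6, col=10), (row=7, col=3)
  Distance 5: (row=4, col=9), (row=5, col=2), (row=5, col=10), (row=6, col=3), (row=6, col=11), (row=7, col=2), (row=7, col=10), (row=8, col=3)
  Distance 6: (row=3, col=9), (row=4, col=2), (row=4, col=10), (row=5, col=1), (row=5, col=11), (row=6, col=2), (row=7, col=1), (row=7, col=11), (row=8, col=2), (row=8, col=10), (row=9, col=3)
  Distance 7: (row=2, col=9), (row=4, col=1), (row=4, col=11), (row=7, col=0), (row=8, col=1), (row=8, col=9), (row=8, col=11), (row=9, col=4), (row=9, col=10)
  Distance 8: (row=1, col=9), (row=2, col=8), (row=3, col=1), (row=3, col=11), (row=8, col=0), (row=8, col=8), (row=9, col=1), (row=9, col=9)
  Distance 9: (row=0, col=9), (row=1, col=8), (row=1, col=10), (row=2, col=1), (row=2, col=7), (row=2, col=11), (row=3, col=0), (row=8, col=7)
  Distance 10: (row=0, col=8), (row=0, col=10), (row=1, col=1), (row=1, col=7), (row=1, col=11), (row=2, col=2), (row=2, col=6), (row=9, col=7)  <- goal reached here
One shortest path (10 moves): (row=6, col=6) -> (row=6, col=5) -> (row=5, col=5) -> (row=5, col=4) -> (row=5, col=3) -> (row=5, col=2) -> (row=5, col=1) -> (row=4, col=1) -> (row=3, col=1) -> (row=2, col=1) -> (row=2, col=2)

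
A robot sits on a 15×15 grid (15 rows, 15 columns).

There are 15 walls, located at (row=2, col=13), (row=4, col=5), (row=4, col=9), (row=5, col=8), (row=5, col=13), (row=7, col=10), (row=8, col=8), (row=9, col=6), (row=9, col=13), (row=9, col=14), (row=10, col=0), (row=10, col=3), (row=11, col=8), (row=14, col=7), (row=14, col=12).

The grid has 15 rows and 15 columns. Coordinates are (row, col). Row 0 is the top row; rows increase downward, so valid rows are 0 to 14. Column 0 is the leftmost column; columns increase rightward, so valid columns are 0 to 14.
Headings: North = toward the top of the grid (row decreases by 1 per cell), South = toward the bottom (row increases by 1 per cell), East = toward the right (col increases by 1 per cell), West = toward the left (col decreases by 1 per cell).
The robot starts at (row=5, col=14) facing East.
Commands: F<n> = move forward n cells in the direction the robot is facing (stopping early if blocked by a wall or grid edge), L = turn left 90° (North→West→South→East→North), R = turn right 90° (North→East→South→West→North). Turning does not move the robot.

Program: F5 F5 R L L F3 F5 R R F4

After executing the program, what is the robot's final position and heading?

Start: (row=5, col=14), facing East
  F5: move forward 0/5 (blocked), now at (row=5, col=14)
  F5: move forward 0/5 (blocked), now at (row=5, col=14)
  R: turn right, now facing South
  L: turn left, now facing East
  L: turn left, now facing North
  F3: move forward 3, now at (row=2, col=14)
  F5: move forward 2/5 (blocked), now at (row=0, col=14)
  R: turn right, now facing East
  R: turn right, now facing South
  F4: move forward 4, now at (row=4, col=14)
Final: (row=4, col=14), facing South

Answer: Final position: (row=4, col=14), facing South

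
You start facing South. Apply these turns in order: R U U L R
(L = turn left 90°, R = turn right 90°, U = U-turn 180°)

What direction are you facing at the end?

Start: South
  R (right (90° clockwise)) -> West
  U (U-turn (180°)) -> East
  U (U-turn (180°)) -> West
  L (left (90° counter-clockwise)) -> South
  R (right (90° clockwise)) -> West
Final: West

Answer: Final heading: West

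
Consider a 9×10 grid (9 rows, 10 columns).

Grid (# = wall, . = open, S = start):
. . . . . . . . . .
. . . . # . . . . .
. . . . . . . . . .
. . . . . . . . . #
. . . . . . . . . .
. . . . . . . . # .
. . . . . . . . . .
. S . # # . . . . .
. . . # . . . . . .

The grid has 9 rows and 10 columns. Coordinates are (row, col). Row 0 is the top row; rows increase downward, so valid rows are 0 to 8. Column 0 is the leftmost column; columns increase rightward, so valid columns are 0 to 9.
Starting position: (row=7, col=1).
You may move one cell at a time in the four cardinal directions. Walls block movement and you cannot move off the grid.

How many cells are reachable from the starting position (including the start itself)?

BFS flood-fill from (row=7, col=1):
  Distance 0: (row=7, col=1)
  Distance 1: (row=6, col=1), (row=7, col=0), (row=7, col=2), (row=8, col=1)
  Distance 2: (row=5, col=1), (row=6, col=0), (row=6, col=2), (row=8, col=0), (row=8, col=2)
  Distance 3: (row=4, col=1), (row=5, col=0), (row=5, col=2), (row=6, col=3)
  Distance 4: (row=3, col=1), (row=4, col=0), (row=4, col=2), (row=5, col=3), (row=6, col=4)
  Distance 5: (row=2, col=1), (row=3, col=0), (row=3, col=2), (row=4, col=3), (row=5, col=4), (row=6, col=5)
  Distance 6: (row=1, col=1), (row=2, col=0), (row=2, col=2), (row=3, col=3), (row=4, col=4), (row=5, col=5), (row=6, col=6), (row=7, col=5)
  Distance 7: (row=0, col=1), (row=1, col=0), (row=1, col=2), (row=2, col=3), (row=3, col=4), (row=4, col=5), (row=5, col=6), (row=6, col=7), (row=7, col=6), (row=8, col=5)
  Distance 8: (row=0, col=0), (row=0, col=2), (row=1, col=3), (row=2, col=4), (row=3, col=5), (row=4, col=6), (row=5, col=7), (row=6, col=8), (row=7, col=7), (row=8, col=4), (row=8, col=6)
  Distance 9: (row=0, col=3), (row=2, col=5), (row=3, col=6), (row=4, col=7), (row=6, col=9), (row=7, col=8), (row=8, col=7)
  Distance 10: (row=0, col=4), (row=1, col=5), (row=2, col=6), (row=3, col=7), (row=4, col=8), (row=5, col=9), (row=7, col=9), (row=8, col=8)
  Distance 11: (row=0, col=5), (row=1, col=6), (row=2, col=7), (row=3, col=8), (row=4, col=9), (row=8, col=9)
  Distance 12: (row=0, col=6), (row=1, col=7), (row=2, col=8)
  Distance 13: (row=0, col=7), (row=1, col=8), (row=2, col=9)
  Distance 14: (row=0, col=8), (row=1, col=9)
  Distance 15: (row=0, col=9)
Total reachable: 84 (grid has 84 open cells total)

Answer: Reachable cells: 84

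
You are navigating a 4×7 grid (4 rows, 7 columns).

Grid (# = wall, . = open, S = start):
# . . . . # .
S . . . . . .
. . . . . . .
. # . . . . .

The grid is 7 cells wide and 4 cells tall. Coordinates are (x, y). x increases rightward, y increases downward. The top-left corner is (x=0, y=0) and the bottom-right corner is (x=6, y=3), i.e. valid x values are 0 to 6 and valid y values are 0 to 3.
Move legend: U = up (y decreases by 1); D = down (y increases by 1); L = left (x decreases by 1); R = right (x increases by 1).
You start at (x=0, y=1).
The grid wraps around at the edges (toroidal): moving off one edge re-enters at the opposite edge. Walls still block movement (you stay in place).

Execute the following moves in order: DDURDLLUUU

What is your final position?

Answer: Final position: (x=6, y=3)

Derivation:
Start: (x=0, y=1)
  D (down): (x=0, y=1) -> (x=0, y=2)
  D (down): (x=0, y=2) -> (x=0, y=3)
  U (up): (x=0, y=3) -> (x=0, y=2)
  R (right): (x=0, y=2) -> (x=1, y=2)
  D (down): blocked, stay at (x=1, y=2)
  L (left): (x=1, y=2) -> (x=0, y=2)
  L (left): (x=0, y=2) -> (x=6, y=2)
  U (up): (x=6, y=2) -> (x=6, y=1)
  U (up): (x=6, y=1) -> (x=6, y=0)
  U (up): (x=6, y=0) -> (x=6, y=3)
Final: (x=6, y=3)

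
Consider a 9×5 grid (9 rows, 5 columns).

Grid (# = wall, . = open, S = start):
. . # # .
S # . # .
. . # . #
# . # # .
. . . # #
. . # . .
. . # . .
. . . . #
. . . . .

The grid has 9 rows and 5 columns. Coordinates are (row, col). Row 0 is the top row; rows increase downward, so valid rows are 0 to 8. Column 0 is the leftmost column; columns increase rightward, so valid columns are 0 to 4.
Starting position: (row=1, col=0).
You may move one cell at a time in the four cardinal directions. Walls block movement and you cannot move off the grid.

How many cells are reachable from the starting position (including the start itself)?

BFS flood-fill from (row=1, col=0):
  Distance 0: (row=1, col=0)
  Distance 1: (row=0, col=0), (row=2, col=0)
  Distance 2: (row=0, col=1), (row=2, col=1)
  Distance 3: (row=3, col=1)
  Distance 4: (row=4, col=1)
  Distance 5: (row=4, col=0), (row=4, col=2), (row=5, col=1)
  Distance 6: (row=5, col=0), (row=6, col=1)
  Distance 7: (row=6, col=0), (row=7, col=1)
  Distance 8: (row=7, col=0), (row=7, col=2), (row=8, col=1)
  Distance 9: (row=7, col=3), (row=8, col=0), (row=8, col=2)
  Distance 10: (row=6, col=3), (row=8, col=3)
  Distance 11: (row=5, col=3), (row=6, col=4), (row=8, col=4)
  Distance 12: (row=5, col=4)
Total reachable: 26 (grid has 31 open cells total)

Answer: Reachable cells: 26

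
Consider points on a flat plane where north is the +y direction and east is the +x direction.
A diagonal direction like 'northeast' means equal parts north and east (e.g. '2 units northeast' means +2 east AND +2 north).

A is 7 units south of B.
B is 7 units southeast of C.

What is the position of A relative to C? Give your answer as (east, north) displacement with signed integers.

Answer: A is at (east=7, north=-14) relative to C.

Derivation:
Place C at the origin (east=0, north=0).
  B is 7 units southeast of C: delta (east=+7, north=-7); B at (east=7, north=-7).
  A is 7 units south of B: delta (east=+0, north=-7); A at (east=7, north=-14).
Therefore A relative to C: (east=7, north=-14).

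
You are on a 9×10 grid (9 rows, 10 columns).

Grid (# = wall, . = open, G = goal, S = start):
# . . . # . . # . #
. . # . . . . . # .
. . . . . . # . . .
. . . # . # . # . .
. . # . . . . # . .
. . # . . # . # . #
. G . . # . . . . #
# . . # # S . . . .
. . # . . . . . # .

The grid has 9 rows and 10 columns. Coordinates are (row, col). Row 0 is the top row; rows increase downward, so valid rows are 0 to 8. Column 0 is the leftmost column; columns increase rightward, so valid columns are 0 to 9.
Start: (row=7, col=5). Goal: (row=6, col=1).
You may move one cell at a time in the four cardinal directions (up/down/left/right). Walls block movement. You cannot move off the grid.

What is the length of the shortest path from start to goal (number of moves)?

Answer: Shortest path length: 11

Derivation:
BFS from (row=7, col=5) until reaching (row=6, col=1):
  Distance 0: (row=7, col=5)
  Distance 1: (row=6, col=5), (row=7, col=6), (row=8, col=5)
  Distance 2: (row=6, col=6), (row=7, col=7), (row=8, col=4), (row=8, col=6)
  Distance 3: (row=5, col=6), (row=6, col=7), (row=7, col=8), (row=8, col=3), (row=8, col=7)
  Distance 4: (row=4, col=6), (row=6, col=8), (row=7, col=9)
  Distance 5: (row=3, col=6), (row=4, col=5), (row=5, col=8), (row=8, col=9)
  Distance 6: (row=4, col=4), (row=4, col=8)
  Distance 7: (row=3, col=4), (row=3, col=8), (row=4, col=3), (row=4, col=9), (row=5, col=4)
  Distance 8: (row=2, col=4), (row=2, col=8), (row=3, col=9), (row=5, col=3)
  Distance 9: (row=1, col=4), (row=2, col=3), (row=2, col=5), (row=2, col=7), (row=2, col=9), (row=6, col=3)
  Distance 10: (row=1, col=3), (row=1, col=5), (row=1, col=7), (row=1, col=9), (row=2, col=2), (row=6, col=2)
  Distance 11: (row=0, col=3), (row=0, col=5), (row=1, col=6), (row=2, col=1), (row=3, col=2), (row=6, col=1), (row=7, col=2)  <- goal reached here
One shortest path (11 moves): (row=7, col=5) -> (row=7, col=6) -> (row=6, col=6) -> (row=5, col=6) -> (row=4, col=6) -> (row=4, col=5) -> (row=4, col=4) -> (row=4, col=3) -> (row=5, col=3) -> (row=6, col=3) -> (row=6, col=2) -> (row=6, col=1)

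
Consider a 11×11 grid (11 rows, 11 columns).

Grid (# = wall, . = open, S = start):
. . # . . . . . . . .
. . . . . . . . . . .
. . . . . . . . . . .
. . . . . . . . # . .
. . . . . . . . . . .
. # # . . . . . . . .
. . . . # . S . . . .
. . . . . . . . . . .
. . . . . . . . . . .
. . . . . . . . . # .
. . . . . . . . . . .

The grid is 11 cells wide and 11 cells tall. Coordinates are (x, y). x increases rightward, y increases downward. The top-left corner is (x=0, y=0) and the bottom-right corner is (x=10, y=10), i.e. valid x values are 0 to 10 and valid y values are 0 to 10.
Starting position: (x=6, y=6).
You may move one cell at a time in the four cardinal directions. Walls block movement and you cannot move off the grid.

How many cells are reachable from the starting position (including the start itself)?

Answer: Reachable cells: 115

Derivation:
BFS flood-fill from (x=6, y=6):
  Distance 0: (x=6, y=6)
  Distance 1: (x=6, y=5), (x=5, y=6), (x=7, y=6), (x=6, y=7)
  Distance 2: (x=6, y=4), (x=5, y=5), (x=7, y=5), (x=8, y=6), (x=5, y=7), (x=7, y=7), (x=6, y=8)
  Distance 3: (x=6, y=3), (x=5, y=4), (x=7, y=4), (x=4, y=5), (x=8, y=5), (x=9, y=6), (x=4, y=7), (x=8, y=7), (x=5, y=8), (x=7, y=8), (x=6, y=9)
  Distance 4: (x=6, y=2), (x=5, y=3), (x=7, y=3), (x=4, y=4), (x=8, y=4), (x=3, y=5), (x=9, y=5), (x=10, y=6), (x=3, y=7), (x=9, y=7), (x=4, y=8), (x=8, y=8), (x=5, y=9), (x=7, y=9), (x=6, y=10)
  Distance 5: (x=6, y=1), (x=5, y=2), (x=7, y=2), (x=4, y=3), (x=3, y=4), (x=9, y=4), (x=10, y=5), (x=3, y=6), (x=2, y=7), (x=10, y=7), (x=3, y=8), (x=9, y=8), (x=4, y=9), (x=8, y=9), (x=5, y=10), (x=7, y=10)
  Distance 6: (x=6, y=0), (x=5, y=1), (x=7, y=1), (x=4, y=2), (x=8, y=2), (x=3, y=3), (x=9, y=3), (x=2, y=4), (x=10, y=4), (x=2, y=6), (x=1, y=7), (x=2, y=8), (x=10, y=8), (x=3, y=9), (x=4, y=10), (x=8, y=10)
  Distance 7: (x=5, y=0), (x=7, y=0), (x=4, y=1), (x=8, y=1), (x=3, y=2), (x=9, y=2), (x=2, y=3), (x=10, y=3), (x=1, y=4), (x=1, y=6), (x=0, y=7), (x=1, y=8), (x=2, y=9), (x=10, y=9), (x=3, y=10), (x=9, y=10)
  Distance 8: (x=4, y=0), (x=8, y=0), (x=3, y=1), (x=9, y=1), (x=2, y=2), (x=10, y=2), (x=1, y=3), (x=0, y=4), (x=0, y=6), (x=0, y=8), (x=1, y=9), (x=2, y=10), (x=10, y=10)
  Distance 9: (x=3, y=0), (x=9, y=0), (x=2, y=1), (x=10, y=1), (x=1, y=2), (x=0, y=3), (x=0, y=5), (x=0, y=9), (x=1, y=10)
  Distance 10: (x=10, y=0), (x=1, y=1), (x=0, y=2), (x=0, y=10)
  Distance 11: (x=1, y=0), (x=0, y=1)
  Distance 12: (x=0, y=0)
Total reachable: 115 (grid has 115 open cells total)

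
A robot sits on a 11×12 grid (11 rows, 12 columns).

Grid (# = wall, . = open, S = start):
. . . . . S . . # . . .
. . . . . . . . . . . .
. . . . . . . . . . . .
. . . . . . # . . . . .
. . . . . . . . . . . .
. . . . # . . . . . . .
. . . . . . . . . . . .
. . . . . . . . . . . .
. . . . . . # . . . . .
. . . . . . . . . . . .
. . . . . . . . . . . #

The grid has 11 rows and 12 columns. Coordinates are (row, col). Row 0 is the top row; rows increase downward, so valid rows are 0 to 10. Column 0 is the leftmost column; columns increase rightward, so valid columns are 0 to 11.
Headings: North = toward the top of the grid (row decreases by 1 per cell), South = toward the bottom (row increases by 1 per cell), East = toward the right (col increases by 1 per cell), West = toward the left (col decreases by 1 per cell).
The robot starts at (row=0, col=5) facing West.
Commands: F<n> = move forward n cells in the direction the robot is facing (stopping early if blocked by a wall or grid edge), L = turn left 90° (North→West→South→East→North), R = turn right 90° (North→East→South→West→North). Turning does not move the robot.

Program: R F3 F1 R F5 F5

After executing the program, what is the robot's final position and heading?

Answer: Final position: (row=0, col=7), facing East

Derivation:
Start: (row=0, col=5), facing West
  R: turn right, now facing North
  F3: move forward 0/3 (blocked), now at (row=0, col=5)
  F1: move forward 0/1 (blocked), now at (row=0, col=5)
  R: turn right, now facing East
  F5: move forward 2/5 (blocked), now at (row=0, col=7)
  F5: move forward 0/5 (blocked), now at (row=0, col=7)
Final: (row=0, col=7), facing East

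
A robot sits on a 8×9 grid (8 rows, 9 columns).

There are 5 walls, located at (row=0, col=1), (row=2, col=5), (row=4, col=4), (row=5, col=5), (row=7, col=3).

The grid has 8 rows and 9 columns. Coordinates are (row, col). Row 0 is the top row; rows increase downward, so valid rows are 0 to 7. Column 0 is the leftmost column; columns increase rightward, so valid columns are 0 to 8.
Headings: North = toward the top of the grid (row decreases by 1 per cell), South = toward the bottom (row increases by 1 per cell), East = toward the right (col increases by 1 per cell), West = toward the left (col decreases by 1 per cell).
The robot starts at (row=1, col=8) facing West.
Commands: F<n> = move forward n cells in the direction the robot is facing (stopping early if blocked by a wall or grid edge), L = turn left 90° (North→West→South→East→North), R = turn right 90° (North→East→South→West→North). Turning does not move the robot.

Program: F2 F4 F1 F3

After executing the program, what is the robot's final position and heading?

Answer: Final position: (row=1, col=0), facing West

Derivation:
Start: (row=1, col=8), facing West
  F2: move forward 2, now at (row=1, col=6)
  F4: move forward 4, now at (row=1, col=2)
  F1: move forward 1, now at (row=1, col=1)
  F3: move forward 1/3 (blocked), now at (row=1, col=0)
Final: (row=1, col=0), facing West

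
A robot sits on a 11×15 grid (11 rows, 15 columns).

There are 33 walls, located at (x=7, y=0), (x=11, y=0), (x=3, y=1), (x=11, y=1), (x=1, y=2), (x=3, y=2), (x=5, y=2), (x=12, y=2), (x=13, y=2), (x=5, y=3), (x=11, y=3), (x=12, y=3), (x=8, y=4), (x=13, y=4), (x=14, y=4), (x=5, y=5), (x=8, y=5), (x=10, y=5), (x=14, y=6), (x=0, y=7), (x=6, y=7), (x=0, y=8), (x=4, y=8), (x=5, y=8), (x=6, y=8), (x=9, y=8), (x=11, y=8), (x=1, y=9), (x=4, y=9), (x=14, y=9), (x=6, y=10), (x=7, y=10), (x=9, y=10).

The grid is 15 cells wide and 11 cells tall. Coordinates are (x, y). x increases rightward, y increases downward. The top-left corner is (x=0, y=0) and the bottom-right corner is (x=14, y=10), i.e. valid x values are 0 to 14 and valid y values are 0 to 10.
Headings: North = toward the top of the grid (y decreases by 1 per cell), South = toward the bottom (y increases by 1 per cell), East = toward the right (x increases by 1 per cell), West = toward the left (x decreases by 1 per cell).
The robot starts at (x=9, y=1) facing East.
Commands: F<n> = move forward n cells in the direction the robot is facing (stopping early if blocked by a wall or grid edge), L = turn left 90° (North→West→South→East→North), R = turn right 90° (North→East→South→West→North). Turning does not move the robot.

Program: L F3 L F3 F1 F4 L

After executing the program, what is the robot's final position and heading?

Answer: Final position: (x=8, y=0), facing South

Derivation:
Start: (x=9, y=1), facing East
  L: turn left, now facing North
  F3: move forward 1/3 (blocked), now at (x=9, y=0)
  L: turn left, now facing West
  F3: move forward 1/3 (blocked), now at (x=8, y=0)
  F1: move forward 0/1 (blocked), now at (x=8, y=0)
  F4: move forward 0/4 (blocked), now at (x=8, y=0)
  L: turn left, now facing South
Final: (x=8, y=0), facing South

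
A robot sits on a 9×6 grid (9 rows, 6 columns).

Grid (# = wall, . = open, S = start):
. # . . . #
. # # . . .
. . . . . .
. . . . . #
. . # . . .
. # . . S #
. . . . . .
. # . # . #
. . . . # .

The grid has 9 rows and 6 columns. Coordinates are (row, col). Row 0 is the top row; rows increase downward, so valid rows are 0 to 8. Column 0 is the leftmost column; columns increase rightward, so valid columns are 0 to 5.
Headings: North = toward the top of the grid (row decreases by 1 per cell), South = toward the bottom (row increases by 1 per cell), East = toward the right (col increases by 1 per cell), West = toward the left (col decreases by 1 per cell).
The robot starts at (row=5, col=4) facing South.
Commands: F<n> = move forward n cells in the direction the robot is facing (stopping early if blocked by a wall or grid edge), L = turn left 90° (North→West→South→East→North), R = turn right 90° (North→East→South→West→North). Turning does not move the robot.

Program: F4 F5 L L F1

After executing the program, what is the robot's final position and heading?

Answer: Final position: (row=6, col=4), facing North

Derivation:
Start: (row=5, col=4), facing South
  F4: move forward 2/4 (blocked), now at (row=7, col=4)
  F5: move forward 0/5 (blocked), now at (row=7, col=4)
  L: turn left, now facing East
  L: turn left, now facing North
  F1: move forward 1, now at (row=6, col=4)
Final: (row=6, col=4), facing North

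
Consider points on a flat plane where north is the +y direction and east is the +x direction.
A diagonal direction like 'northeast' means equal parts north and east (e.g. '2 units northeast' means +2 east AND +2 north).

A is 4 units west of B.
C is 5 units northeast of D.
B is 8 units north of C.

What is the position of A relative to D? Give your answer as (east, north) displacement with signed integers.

Answer: A is at (east=1, north=13) relative to D.

Derivation:
Place D at the origin (east=0, north=0).
  C is 5 units northeast of D: delta (east=+5, north=+5); C at (east=5, north=5).
  B is 8 units north of C: delta (east=+0, north=+8); B at (east=5, north=13).
  A is 4 units west of B: delta (east=-4, north=+0); A at (east=1, north=13).
Therefore A relative to D: (east=1, north=13).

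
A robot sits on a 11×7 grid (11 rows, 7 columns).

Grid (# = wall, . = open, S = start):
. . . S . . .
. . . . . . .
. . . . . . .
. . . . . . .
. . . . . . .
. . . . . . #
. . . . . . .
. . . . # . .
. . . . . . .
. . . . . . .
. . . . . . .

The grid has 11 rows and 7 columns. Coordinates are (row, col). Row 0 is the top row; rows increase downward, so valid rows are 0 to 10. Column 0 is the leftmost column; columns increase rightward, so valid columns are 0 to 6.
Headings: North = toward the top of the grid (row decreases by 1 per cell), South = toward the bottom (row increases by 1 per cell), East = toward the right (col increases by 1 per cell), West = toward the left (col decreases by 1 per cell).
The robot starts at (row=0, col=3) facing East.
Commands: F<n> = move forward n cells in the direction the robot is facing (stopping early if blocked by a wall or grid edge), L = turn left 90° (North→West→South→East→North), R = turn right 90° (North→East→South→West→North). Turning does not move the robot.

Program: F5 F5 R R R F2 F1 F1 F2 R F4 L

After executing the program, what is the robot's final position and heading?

Answer: Final position: (row=0, col=6), facing North

Derivation:
Start: (row=0, col=3), facing East
  F5: move forward 3/5 (blocked), now at (row=0, col=6)
  F5: move forward 0/5 (blocked), now at (row=0, col=6)
  R: turn right, now facing South
  R: turn right, now facing West
  R: turn right, now facing North
  F2: move forward 0/2 (blocked), now at (row=0, col=6)
  F1: move forward 0/1 (blocked), now at (row=0, col=6)
  F1: move forward 0/1 (blocked), now at (row=0, col=6)
  F2: move forward 0/2 (blocked), now at (row=0, col=6)
  R: turn right, now facing East
  F4: move forward 0/4 (blocked), now at (row=0, col=6)
  L: turn left, now facing North
Final: (row=0, col=6), facing North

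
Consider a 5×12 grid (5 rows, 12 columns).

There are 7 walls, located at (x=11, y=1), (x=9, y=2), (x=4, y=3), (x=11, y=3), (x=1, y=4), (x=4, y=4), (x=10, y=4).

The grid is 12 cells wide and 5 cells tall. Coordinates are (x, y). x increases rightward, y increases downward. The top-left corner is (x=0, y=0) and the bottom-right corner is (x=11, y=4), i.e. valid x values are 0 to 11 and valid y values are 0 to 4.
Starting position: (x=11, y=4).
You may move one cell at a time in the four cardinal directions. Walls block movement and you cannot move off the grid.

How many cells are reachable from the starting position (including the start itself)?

Answer: Reachable cells: 1

Derivation:
BFS flood-fill from (x=11, y=4):
  Distance 0: (x=11, y=4)
Total reachable: 1 (grid has 53 open cells total)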